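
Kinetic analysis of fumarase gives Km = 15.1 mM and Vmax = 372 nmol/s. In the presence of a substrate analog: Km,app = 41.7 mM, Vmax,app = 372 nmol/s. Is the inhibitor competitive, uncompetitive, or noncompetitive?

Km increases (15.1 → 41.7 mM) while Vmax is unchanged — the hallmark of competitive inhibition.

competitive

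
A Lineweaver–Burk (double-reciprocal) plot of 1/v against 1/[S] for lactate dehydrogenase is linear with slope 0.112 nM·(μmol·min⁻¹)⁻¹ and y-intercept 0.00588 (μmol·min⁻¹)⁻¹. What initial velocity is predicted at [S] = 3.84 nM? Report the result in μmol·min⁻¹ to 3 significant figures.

28.5 μmol·min⁻¹

The y-intercept is 1/Vmax, so Vmax = 1/0.00588 = 170 μmol·min⁻¹.
The slope is Km/Vmax, so Km = 0.112 × 170 = 19.0 nM.
Then v = 170 × 3.84/(19.0 + 3.84) = 28.5 μmol·min⁻¹.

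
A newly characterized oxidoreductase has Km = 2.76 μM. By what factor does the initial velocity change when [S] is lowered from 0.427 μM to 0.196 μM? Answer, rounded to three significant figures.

0.495

The fractional saturations are [S]/(Km+[S]) = 0.427/3.187 = 0.1340 and 0.196/2.956 = 0.06631.
v₂/v₁ is just their ratio: 0.06631/0.1340 = 0.495.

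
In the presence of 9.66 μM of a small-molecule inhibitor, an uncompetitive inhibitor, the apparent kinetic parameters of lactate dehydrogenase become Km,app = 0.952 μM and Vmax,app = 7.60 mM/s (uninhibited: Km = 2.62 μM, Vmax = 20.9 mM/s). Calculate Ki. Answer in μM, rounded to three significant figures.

Uncompetitive: Vmax,app = Vmax/α (and Km,app = Km/α) with α = 1 + [I]/Ki.
α = Vmax/Vmax,app = 20.9/7.60 = 2.750.
Ki = [I]/(α − 1) = 9.66/1.750 = 5.52 μM.

5.52 μM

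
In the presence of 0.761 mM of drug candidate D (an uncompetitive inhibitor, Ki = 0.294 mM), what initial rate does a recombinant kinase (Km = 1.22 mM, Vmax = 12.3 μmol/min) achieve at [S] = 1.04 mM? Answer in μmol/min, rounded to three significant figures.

α = 1 + [I]/Ki = 1 + 0.761/0.294 = 3.588.
For an uncompetitive inhibitor, both parameters are divided by α, giving Vmax/α and Km/α: Km,app = 0.340 mM, Vmax,app = 3.43 μmol/min.
v = Vmax,app·[S]/(Km,app + [S]) = 3.43 × 1.04/(0.340 + 1.04) = 2.58 μmol/min.

2.58 μmol/min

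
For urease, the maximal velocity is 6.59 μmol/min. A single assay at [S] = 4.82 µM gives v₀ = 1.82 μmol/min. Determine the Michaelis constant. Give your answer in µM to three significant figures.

12.6 µM

From v = Vmax[S]/(Km+[S]), Km = [S](Vmax − v)/v.
Km = 4.82 × (6.59 − 1.82) / 1.82 = 22.99/1.82 = 12.6 µM.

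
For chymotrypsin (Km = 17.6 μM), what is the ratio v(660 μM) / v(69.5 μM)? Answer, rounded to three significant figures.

Since Vmax cancels, v₂/v₁ = [S]₂(Km+[S]₁) / [S]₁(Km+[S]₂).
= 660×(17.6+69.5) / (69.5×(17.6+660)) = 57490/47090 = 1.22.

1.22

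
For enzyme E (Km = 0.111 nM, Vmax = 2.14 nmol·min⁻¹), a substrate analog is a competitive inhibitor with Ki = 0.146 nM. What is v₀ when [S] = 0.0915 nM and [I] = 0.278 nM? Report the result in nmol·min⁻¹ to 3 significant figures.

With α = 1 + [I]/Ki = 1 + 0.278/0.146 = 2.904, the competitive rate law is v = Vmax[S] / (αKm + [S]).
v = 2.14×0.0915 / (2.904×0.111 + 0.0915) = 0.1958/0.4139 = 0.473 nmol·min⁻¹.

0.473 nmol·min⁻¹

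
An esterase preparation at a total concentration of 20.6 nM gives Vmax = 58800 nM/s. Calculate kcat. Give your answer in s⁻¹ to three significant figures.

kcat = Vmax/[E]total = 58800 nM/s / 20.6 nM = 2850 s⁻¹.

2850 s⁻¹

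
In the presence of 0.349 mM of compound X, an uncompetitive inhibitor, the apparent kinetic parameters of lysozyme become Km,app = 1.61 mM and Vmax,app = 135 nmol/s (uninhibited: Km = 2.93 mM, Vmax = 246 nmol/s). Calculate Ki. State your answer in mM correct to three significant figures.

0.424 mM

Uncompetitive: Vmax,app = Vmax/α (and Km,app = Km/α) with α = 1 + [I]/Ki.
α = Vmax/Vmax,app = 246/135 = 1.822.
Ki = [I]/(α − 1) = 0.349/0.8222 = 0.424 mM.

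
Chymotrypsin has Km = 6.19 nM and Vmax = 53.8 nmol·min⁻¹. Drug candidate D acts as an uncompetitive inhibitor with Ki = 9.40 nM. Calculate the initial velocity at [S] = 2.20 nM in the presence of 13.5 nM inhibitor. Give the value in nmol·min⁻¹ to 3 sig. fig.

α = 1 + [I]/Ki = 1 + 13.5/9.40 = 2.436.
For an uncompetitive inhibitor, both parameters are divided by α, giving Vmax/α and Km/α: Km,app = 2.54 nM, Vmax,app = 22.1 nmol·min⁻¹.
v = Vmax,app·[S]/(Km,app + [S]) = 22.1 × 2.20/(2.54 + 2.20) = 10.2 nmol·min⁻¹.

10.2 nmol·min⁻¹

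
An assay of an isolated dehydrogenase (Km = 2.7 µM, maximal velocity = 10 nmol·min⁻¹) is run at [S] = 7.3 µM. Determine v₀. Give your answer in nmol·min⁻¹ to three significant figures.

[S]/(Km+[S]) = 7.3/10.00 = 0.7300, the fractional saturation.
v = 0.7300 × Vmax = 0.7300 × 10 = 7.30 nmol·min⁻¹.

7.30 nmol·min⁻¹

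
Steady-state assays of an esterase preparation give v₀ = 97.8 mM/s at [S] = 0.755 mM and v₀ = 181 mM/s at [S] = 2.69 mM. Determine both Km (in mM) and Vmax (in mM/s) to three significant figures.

From v = Vmax[S]/(Km+[S]), each point gives Vmax = v(Km+[S])/[S].
Equating: 97.8(Km+0.755)/0.755 = 181(Km+2.69)/2.69.
129.5·Km + 97.8 = 67.29·Km + 181, so (129.5 − 67.29)·Km = 181 − 97.8.
Km = 83.20/62.25 = 1.34 mM; then Vmax = 97.8(1.34+0.755)/0.755 = 271 mM/s.

Km = 1.34 mM; Vmax = 271 mM/s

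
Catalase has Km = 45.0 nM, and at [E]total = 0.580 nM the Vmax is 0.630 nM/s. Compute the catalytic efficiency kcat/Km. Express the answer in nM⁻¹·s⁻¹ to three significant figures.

kcat = Vmax/[E]total = 0.630/0.580 = 1.09 s⁻¹.
kcat/Km = 1.09/45.0 = 0.0241 nM⁻¹·s⁻¹.

0.0241 nM⁻¹·s⁻¹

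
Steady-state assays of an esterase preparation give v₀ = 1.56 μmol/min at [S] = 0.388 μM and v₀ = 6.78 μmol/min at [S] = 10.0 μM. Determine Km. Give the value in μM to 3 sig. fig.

1.56 μM

In reciprocal form, 1/v = (Km/Vmax)·(1/[S]) + 1/Vmax. The two points give (1/[S], 1/v) = (2.577, 0.6410) and (0.1000, 0.1475).
Slope = (0.6410 − 0.1475)/(2.577 − 0.1000) = 0.1992; intercept = 0.6410 − 0.1992×2.577 = 0.1276.
Vmax = 1/intercept = 7.84 μmol/min; Km = slope × Vmax = 0.1992 × 7.84 = 1.56 μM.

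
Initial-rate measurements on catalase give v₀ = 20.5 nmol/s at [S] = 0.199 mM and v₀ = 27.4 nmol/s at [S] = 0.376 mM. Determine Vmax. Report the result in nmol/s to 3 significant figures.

44.1 nmol/s

In reciprocal form, 1/v = (Km/Vmax)·(1/[S]) + 1/Vmax. The two points give (1/[S], 1/v) = (5.025, 0.04878) and (2.660, 0.03650).
Slope = (0.04878 − 0.03650)/(5.025 − 2.660) = 0.005193; intercept = 0.04878 − 0.005193×5.025 = 0.02269.
Vmax = 1/intercept = 44.1 nmol/s; Km = slope × Vmax = 0.005193 × 44.1 = 0.229 mM.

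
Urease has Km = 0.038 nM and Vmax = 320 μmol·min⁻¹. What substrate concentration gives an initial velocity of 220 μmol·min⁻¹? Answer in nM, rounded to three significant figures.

0.0836 nM

Rearranging v = Vmax[S]/(Km+[S]) gives [S] = Km·v/(Vmax − v).
[S] = 0.038 × 220 / (320 − 220) = 8.360/100.0 = 0.0836 nM.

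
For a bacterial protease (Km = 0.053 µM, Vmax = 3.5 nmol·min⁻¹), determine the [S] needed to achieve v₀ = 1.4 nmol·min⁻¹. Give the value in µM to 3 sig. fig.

The required fractional saturation is v/Vmax = 1.4/3.5 = 0.4000.
Then [S]/(Km+[S]) = 0.4000 ⇒ [S] = 0.053 × 0.4000/(1 − 0.4000) = 0.0353 µM.

0.0353 µM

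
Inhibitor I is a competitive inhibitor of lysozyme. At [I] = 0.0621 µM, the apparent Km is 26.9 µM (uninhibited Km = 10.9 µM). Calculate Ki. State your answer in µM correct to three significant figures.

0.0423 µM

Competitive: Km,app = α·Km with α = 1 + [I]/Ki.
α = Km,app/Km = 26.9/10.9 = 2.468.
Since α = 1 + [I]/Ki, [I]/Ki = 2.468 − 1 = 1.468 and Ki = 0.0621/1.468 = 0.0423 µM.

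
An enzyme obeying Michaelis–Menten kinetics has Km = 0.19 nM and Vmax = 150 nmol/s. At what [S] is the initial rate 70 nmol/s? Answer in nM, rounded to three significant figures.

The required fractional saturation is v/Vmax = 70/150 = 0.4667.
Then [S]/(Km+[S]) = 0.4667 ⇒ [S] = 0.19 × 0.4667/(1 − 0.4667) = 0.166 nM.

0.166 nM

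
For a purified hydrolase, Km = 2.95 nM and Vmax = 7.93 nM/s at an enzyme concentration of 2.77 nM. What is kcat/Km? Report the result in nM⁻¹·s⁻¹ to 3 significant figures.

kcat = Vmax/[E]total = 7.93/2.77 = 2.86 s⁻¹.
kcat/Km = 2.86/2.95 = 0.970 nM⁻¹·s⁻¹.

0.970 nM⁻¹·s⁻¹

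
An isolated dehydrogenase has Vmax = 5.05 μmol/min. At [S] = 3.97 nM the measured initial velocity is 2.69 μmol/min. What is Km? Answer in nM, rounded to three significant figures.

v/Vmax = 2.69/5.05 = 0.5327 = [S]/(Km+[S]).
So Km + [S] = [S]/0.5327 = 7.453 nM, giving Km = 7.453 − 3.97 = 3.48 nM.

3.48 nM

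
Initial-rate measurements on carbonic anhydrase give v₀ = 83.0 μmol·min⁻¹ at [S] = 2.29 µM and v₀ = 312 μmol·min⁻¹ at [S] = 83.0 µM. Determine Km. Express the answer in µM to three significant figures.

7.05 µM

From v = Vmax[S]/(Km+[S]), each point gives Vmax = v(Km+[S])/[S].
Equating: 83.0(Km+2.29)/2.29 = 312(Km+83.0)/83.0.
36.24·Km + 83.0 = 3.759·Km + 312, so (36.24 − 3.759)·Km = 312 − 83.0.
Km = 229.0/32.49 = 7.05 µM; then Vmax = 83.0(7.05+2.29)/2.29 = 338 μmol·min⁻¹.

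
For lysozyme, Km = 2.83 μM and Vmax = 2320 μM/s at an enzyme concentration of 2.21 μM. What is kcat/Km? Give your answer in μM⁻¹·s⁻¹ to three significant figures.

371 μM⁻¹·s⁻¹

kcat = Vmax/[E]total = 2320/2.21 = 1050 s⁻¹.
kcat/Km = 1050/2.83 = 371 μM⁻¹·s⁻¹.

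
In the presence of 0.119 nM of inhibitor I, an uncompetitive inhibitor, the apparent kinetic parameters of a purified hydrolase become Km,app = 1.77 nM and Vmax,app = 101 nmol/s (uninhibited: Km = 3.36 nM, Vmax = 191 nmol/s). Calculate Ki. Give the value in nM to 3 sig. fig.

0.134 nM

Uncompetitive: Vmax,app = Vmax/α (and Km,app = Km/α) with α = 1 + [I]/Ki.
α = Vmax/Vmax,app = 191/101 = 1.891.
Since α = 1 + [I]/Ki, [I]/Ki = 1.891 − 1 = 0.8911 and Ki = 0.119/0.8911 = 0.134 nM.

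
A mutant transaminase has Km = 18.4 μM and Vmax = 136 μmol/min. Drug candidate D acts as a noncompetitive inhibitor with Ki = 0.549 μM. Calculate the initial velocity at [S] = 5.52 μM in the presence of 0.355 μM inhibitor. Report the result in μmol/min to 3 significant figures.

α = 1 + [I]/Ki = 1 + 0.355/0.549 = 1.647.
For a noncompetitive inhibitor, Vmax is reduced to Vmax/α while Km is unchanged: Km,app = 18.4 μM, Vmax,app = 82.6 μmol/min.
v = Vmax,app·[S]/(Km,app + [S]) = 82.6 × 5.52/(18.4 + 5.52) = 19.1 μmol/min.

19.1 μmol/min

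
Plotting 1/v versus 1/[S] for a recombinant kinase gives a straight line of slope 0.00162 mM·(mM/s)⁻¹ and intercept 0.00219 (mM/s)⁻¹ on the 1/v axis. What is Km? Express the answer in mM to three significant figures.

0.740 mM

y-intercept = 1/Vmax ⇒ Vmax = 457 mM/s; slope = Km/Vmax ⇒ Km = slope × Vmax.
Km = 0.00162 × 457 = 0.740 mM.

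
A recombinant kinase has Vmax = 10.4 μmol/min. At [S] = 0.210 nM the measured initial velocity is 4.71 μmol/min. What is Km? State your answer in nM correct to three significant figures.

v/Vmax = 4.71/10.4 = 0.4529 = [S]/(Km+[S]).
So Km + [S] = [S]/0.4529 = 0.4637 nM, giving Km = 0.4637 − 0.210 = 0.254 nM.

0.254 nM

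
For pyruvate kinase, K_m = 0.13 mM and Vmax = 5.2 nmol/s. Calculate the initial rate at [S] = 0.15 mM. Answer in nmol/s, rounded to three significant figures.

[S]/(Km+[S]) = 0.15/0.2800 = 0.5357, the fractional saturation.
v = 0.5357 × Vmax = 0.5357 × 5.2 = 2.79 nmol/s.

2.79 nmol/s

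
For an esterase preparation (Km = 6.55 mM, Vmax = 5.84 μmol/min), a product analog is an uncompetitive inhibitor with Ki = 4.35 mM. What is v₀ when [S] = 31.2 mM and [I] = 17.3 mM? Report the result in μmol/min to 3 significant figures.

1.13 μmol/min

With α = 1 + [I]/Ki = 1 + 17.3/4.35 = 4.977, the uncompetitive rate law is v = (Vmax/α)·[S] / (Km/α + [S]).
v = (5.84/4.977)×31.2 / (6.55/4.977 + 31.2) = 36.61/32.52 = 1.13 μmol/min.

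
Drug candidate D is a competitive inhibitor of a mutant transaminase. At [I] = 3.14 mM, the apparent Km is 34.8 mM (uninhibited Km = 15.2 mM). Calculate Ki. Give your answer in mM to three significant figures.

Competitive: Km,app = α·Km with α = 1 + [I]/Ki.
α = Km,app/Km = 34.8/15.2 = 2.289.
Since α = 1 + [I]/Ki, [I]/Ki = 2.289 − 1 = 1.289 and Ki = 3.14/1.289 = 2.44 mM.

2.44 mM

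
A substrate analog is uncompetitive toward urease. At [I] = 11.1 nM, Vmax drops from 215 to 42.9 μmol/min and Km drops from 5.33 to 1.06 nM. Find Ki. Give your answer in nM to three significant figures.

2.77 nM

Uncompetitive: Vmax,app = Vmax/α (and Km,app = Km/α) with α = 1 + [I]/Ki.
α = Vmax/Vmax,app = 215/42.9 = 5.012.
Since α = 1 + [I]/Ki, [I]/Ki = 5.012 − 1 = 4.012 and Ki = 11.1/4.012 = 2.77 nM.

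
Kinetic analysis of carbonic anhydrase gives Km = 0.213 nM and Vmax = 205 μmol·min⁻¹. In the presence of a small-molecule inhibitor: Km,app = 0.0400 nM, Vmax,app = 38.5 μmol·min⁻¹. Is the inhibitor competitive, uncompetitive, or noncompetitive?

uncompetitive

Both Km and Vmax decrease by the same factor (~5.33-fold) — characteristic of uncompetitive inhibition.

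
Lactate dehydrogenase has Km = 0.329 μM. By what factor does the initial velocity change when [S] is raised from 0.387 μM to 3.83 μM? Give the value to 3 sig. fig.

Since Vmax cancels, v₂/v₁ = [S]₂(Km+[S]₁) / [S]₁(Km+[S]₂).
= 3.83×(0.329+0.387) / (0.387×(0.329+3.83)) = 2.742/1.610 = 1.70.

1.70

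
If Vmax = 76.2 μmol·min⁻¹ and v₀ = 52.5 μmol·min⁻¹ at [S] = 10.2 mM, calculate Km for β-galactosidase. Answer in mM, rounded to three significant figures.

4.60 mM

From v = Vmax[S]/(Km+[S]), Km = [S](Vmax − v)/v.
Km = 10.2 × (76.2 − 52.5) / 52.5 = 241.7/52.5 = 4.60 mM.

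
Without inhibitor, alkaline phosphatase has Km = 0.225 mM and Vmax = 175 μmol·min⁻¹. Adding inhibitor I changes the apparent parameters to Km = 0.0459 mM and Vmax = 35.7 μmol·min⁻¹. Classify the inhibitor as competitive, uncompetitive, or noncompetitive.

uncompetitive

Both Km and Vmax decrease by the same factor (~4.90-fold) — characteristic of uncompetitive inhibition.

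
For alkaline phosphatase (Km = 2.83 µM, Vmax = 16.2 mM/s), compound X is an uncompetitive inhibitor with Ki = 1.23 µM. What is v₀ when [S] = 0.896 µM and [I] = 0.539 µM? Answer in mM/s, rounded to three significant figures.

3.52 mM/s

α = 1 + [I]/Ki = 1 + 0.539/1.23 = 1.438.
For an uncompetitive inhibitor, both parameters are divided by α, giving Vmax/α and Km/α: Km,app = 1.97 µM, Vmax,app = 11.3 mM/s.
v = Vmax,app·[S]/(Km,app + [S]) = 11.3 × 0.896/(1.97 + 0.896) = 3.52 mM/s.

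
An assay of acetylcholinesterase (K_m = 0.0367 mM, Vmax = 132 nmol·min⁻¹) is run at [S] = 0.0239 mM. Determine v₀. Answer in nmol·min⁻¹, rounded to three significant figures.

v = Vmax·[S]/(Km + [S]) = 132 × 0.0239 / (0.0367 + 0.0239)
  = 3.155 / 0.06060 = 52.1 nmol·min⁻¹.

52.1 nmol·min⁻¹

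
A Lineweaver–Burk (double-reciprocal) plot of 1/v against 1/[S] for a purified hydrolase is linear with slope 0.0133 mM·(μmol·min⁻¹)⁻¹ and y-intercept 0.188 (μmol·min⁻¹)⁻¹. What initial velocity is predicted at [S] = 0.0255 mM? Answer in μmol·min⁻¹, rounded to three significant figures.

The y-intercept is 1/Vmax, so Vmax = 1/0.188 = 5.32 μmol·min⁻¹.
The slope is Km/Vmax, so Km = 0.0133 × 5.32 = 0.0707 mM.
Then v = 5.32 × 0.0255/(0.0707 + 0.0255) = 1.41 μmol·min⁻¹.

1.41 μmol·min⁻¹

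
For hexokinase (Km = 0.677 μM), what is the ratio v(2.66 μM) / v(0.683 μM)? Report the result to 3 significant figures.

1.59

Since Vmax cancels, v₂/v₁ = [S]₂(Km+[S]₁) / [S]₁(Km+[S]₂).
= 2.66×(0.677+0.683) / (0.683×(0.677+2.66)) = 3.618/2.279 = 1.59.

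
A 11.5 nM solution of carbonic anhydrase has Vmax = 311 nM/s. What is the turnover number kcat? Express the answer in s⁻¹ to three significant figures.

27.0 s⁻¹

kcat = Vmax/[E]total = 311 nM/s / 11.5 nM = 27.0 s⁻¹.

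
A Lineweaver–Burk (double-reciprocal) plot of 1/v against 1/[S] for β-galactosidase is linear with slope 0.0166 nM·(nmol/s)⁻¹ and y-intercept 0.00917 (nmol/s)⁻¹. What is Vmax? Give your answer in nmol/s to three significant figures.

109 nmol/s

The y-intercept of a Lineweaver–Burk plot equals 1/Vmax, so Vmax = 1/0.00917 = 109 nmol/s.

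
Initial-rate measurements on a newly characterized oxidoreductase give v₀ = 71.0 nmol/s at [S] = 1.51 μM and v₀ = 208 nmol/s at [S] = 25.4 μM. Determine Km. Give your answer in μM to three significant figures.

3.53 μM

From v = Vmax[S]/(Km+[S]), each point gives Vmax = v(Km+[S])/[S].
Equating: 71.0(Km+1.51)/1.51 = 208(Km+25.4)/25.4.
47.02·Km + 71.0 = 8.189·Km + 208, so (47.02 − 8.189)·Km = 208 − 71.0.
Km = 137.0/38.83 = 3.53 μM; then Vmax = 71.0(3.53+1.51)/1.51 = 237 nmol/s.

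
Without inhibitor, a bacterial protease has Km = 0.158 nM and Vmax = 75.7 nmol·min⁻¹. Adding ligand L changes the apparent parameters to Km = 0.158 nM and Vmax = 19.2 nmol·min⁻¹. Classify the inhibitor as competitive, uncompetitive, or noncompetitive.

noncompetitive

Vmax decreases (75.7 → 19.2 nmol·min⁻¹) while Km is unchanged — pure noncompetitive inhibition.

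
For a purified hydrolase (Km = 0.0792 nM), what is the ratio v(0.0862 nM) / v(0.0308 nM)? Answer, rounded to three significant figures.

The fractional saturations are [S]/(Km+[S]) = 0.0308/0.1100 = 0.2800 and 0.0862/0.1654 = 0.5212.
v₂/v₁ is just their ratio: 0.5212/0.2800 = 1.86.

1.86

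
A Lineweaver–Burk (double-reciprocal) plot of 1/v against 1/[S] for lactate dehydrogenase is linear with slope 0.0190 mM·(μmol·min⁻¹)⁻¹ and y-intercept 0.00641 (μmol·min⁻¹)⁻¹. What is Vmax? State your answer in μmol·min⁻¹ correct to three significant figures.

The y-intercept of a Lineweaver–Burk plot equals 1/Vmax, so Vmax = 1/0.00641 = 156 μmol·min⁻¹.

156 μmol·min⁻¹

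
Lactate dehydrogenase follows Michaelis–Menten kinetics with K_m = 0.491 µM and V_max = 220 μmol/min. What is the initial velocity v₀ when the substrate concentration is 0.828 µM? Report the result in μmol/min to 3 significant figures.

v = Vmax·[S]/(Km + [S]) = 220 × 0.828 / (0.491 + 0.828)
  = 182.2 / 1.319 = 138 μmol/min.

138 μmol/min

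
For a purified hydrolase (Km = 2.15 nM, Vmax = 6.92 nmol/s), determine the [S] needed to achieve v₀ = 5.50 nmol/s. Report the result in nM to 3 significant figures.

Rearranging v = Vmax[S]/(Km+[S]) gives [S] = Km·v/(Vmax − v).
[S] = 2.15 × 5.50 / (6.92 − 5.50) = 11.82/1.420 = 8.33 nM.

8.33 nM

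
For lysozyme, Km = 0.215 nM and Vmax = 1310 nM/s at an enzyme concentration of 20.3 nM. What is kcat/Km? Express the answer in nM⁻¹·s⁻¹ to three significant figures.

300 nM⁻¹·s⁻¹

kcat = Vmax/[E]total = 1310/20.3 = 64.5 s⁻¹.
kcat/Km = 64.5/0.215 = 300 nM⁻¹·s⁻¹.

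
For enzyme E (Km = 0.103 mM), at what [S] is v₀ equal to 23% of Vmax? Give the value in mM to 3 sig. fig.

0.0308 mM

v/Vmax = [S]/(Km+[S]) = 0.23, so [S] = Km·0.23/(1 − 0.23) = 0.103 × 0.2987.
[S] = 0.0308 mM.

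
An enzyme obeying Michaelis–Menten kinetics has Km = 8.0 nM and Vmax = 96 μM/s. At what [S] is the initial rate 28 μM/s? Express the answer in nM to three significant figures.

3.29 nM

Rearranging v = Vmax[S]/(Km+[S]) gives [S] = Km·v/(Vmax − v).
[S] = 8.0 × 28 / (96 − 28) = 224.0/68.00 = 3.29 nM.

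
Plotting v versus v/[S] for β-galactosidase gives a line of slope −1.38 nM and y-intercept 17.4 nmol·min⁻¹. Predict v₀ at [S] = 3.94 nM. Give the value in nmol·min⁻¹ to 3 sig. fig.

In the Eadie–Hofstee form v = Vmax − Km·(v/[S]), the slope is −Km and the intercept is Vmax, so Km = 1.38 nM and Vmax = 17.4 nmol·min⁻¹.
v = 17.4 × 3.94/(1.38 + 3.94) = 12.9 nmol·min⁻¹.

12.9 nmol·min⁻¹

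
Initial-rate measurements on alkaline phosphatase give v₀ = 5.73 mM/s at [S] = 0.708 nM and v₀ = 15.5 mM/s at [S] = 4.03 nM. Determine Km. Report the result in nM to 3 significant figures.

2.30 nM

From v = Vmax[S]/(Km+[S]), each point gives Vmax = v(Km+[S])/[S].
Equating: 5.73(Km+0.708)/0.708 = 15.5(Km+4.03)/4.03.
8.093·Km + 5.73 = 3.846·Km + 15.5, so (8.093 − 3.846)·Km = 15.5 − 5.73.
Km = 9.770/4.247 = 2.30 nM; then Vmax = 5.73(2.30+0.708)/0.708 = 24.3 mM/s.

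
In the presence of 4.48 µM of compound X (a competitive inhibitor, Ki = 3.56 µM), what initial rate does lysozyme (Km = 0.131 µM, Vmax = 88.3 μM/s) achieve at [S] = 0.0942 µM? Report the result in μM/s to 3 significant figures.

α = 1 + [I]/Ki = 1 + 4.48/3.56 = 2.258.
For a competitive inhibitor, Vmax is unchanged and the apparent Km becomes α·Km: Km,app = 0.296 µM, Vmax,app = 88.3 μM/s.
v = Vmax,app·[S]/(Km,app + [S]) = 88.3 × 0.0942/(0.296 + 0.0942) = 21.3 μM/s.

21.3 μM/s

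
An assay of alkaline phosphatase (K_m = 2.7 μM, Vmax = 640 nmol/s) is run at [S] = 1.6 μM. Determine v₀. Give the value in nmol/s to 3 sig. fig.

v = Vmax·[S]/(Km + [S]) = 640 × 1.6 / (2.7 + 1.6)
  = 1024 / 4.300 = 238 nmol/s.

238 nmol/s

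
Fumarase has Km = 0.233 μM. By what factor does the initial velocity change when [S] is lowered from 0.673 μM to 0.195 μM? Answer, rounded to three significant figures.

Since Vmax cancels, v₂/v₁ = [S]₂(Km+[S]₁) / [S]₁(Km+[S]₂).
= 0.195×(0.233+0.673) / (0.673×(0.233+0.195)) = 0.1767/0.2880 = 0.613.

0.613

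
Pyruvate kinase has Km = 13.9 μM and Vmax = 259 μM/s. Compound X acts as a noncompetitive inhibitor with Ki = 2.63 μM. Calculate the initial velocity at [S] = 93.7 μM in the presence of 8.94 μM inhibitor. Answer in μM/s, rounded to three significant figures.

51.3 μM/s

With α = 1 + [I]/Ki = 1 + 8.94/2.63 = 4.399, the noncompetitive rate law is v = (Vmax/α)·[S] / (Km + [S]).
v = (259/4.399)×93.7 / (13.9 + 93.7) = 5516/107.6 = 51.3 μM/s.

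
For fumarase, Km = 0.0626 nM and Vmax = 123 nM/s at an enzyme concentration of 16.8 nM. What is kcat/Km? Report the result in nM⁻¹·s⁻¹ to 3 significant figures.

117 nM⁻¹·s⁻¹

kcat = Vmax/[E]total = 123/16.8 = 7.32 s⁻¹.
kcat/Km = 7.32/0.0626 = 117 nM⁻¹·s⁻¹.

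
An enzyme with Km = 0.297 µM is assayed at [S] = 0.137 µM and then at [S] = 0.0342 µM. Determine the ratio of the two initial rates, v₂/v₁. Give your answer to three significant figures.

0.327

The fractional saturations are [S]/(Km+[S]) = 0.137/0.4340 = 0.3157 and 0.0342/0.3312 = 0.1033.
v₂/v₁ is just their ratio: 0.1033/0.3157 = 0.327.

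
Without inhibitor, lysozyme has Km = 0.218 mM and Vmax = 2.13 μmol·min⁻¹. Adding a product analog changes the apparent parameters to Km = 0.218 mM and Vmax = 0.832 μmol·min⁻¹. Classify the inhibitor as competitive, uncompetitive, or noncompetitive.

noncompetitive

Vmax decreases (2.13 → 0.832 μmol·min⁻¹) while Km is unchanged — pure noncompetitive inhibition.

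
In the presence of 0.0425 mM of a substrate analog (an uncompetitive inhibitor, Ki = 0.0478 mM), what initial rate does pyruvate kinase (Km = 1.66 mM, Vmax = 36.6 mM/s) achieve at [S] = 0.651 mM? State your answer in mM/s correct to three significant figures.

α = 1 + [I]/Ki = 1 + 0.0425/0.0478 = 1.889.
For an uncompetitive inhibitor, both parameters are divided by α, giving Vmax/α and Km/α: Km,app = 0.879 mM, Vmax,app = 19.4 mM/s.
v = Vmax,app·[S]/(Km,app + [S]) = 19.4 × 0.651/(0.879 + 0.651) = 8.25 mM/s.

8.25 mM/s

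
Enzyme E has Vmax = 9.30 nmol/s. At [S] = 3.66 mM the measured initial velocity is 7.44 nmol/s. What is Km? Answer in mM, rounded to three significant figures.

v/Vmax = 7.44/9.30 = 0.8000 = [S]/(Km+[S]).
So Km + [S] = [S]/0.8000 = 4.575 mM, giving Km = 4.575 − 3.66 = 0.915 mM.

0.915 mM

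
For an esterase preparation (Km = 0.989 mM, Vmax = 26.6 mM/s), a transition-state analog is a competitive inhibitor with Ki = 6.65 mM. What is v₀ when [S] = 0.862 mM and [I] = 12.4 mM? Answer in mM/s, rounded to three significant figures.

With α = 1 + [I]/Ki = 1 + 12.4/6.65 = 2.865, the competitive rate law is v = Vmax[S] / (αKm + [S]).
v = 26.6×0.862 / (2.865×0.989 + 0.862) = 22.93/3.695 = 6.21 mM/s.

6.21 mM/s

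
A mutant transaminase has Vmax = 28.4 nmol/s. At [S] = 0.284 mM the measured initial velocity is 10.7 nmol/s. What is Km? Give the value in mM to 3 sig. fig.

v/Vmax = 10.7/28.4 = 0.3768 = [S]/(Km+[S]).
So Km + [S] = [S]/0.3768 = 0.7538 mM, giving Km = 0.7538 − 0.284 = 0.470 mM.

0.470 mM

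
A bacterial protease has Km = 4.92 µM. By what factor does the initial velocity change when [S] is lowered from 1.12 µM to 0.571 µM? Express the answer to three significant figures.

Since Vmax cancels, v₂/v₁ = [S]₂(Km+[S]₁) / [S]₁(Km+[S]₂).
= 0.571×(4.92+1.12) / (1.12×(4.92+0.571)) = 3.449/6.150 = 0.561.

0.561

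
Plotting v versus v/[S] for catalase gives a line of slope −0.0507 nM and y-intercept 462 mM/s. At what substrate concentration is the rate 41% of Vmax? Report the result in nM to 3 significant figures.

The Eadie–Hofstee slope gives Km = 0.0507 nM (slope = −Km).
v/Vmax = [S]/(Km+[S]) = 0.41 ⇒ [S] = Km·0.41/(1−0.41) = 0.0507 × 0.6949 = 0.0352 nM.

0.0352 nM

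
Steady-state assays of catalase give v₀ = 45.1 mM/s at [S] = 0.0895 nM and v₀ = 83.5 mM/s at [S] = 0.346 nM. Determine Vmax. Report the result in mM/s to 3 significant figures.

In reciprocal form, 1/v = (Km/Vmax)·(1/[S]) + 1/Vmax. The two points give (1/[S], 1/v) = (11.17, 0.02217) and (2.890, 0.01198).
Slope = (0.02217 − 0.01198)/(11.17 − 2.890) = 0.001231; intercept = 0.02217 − 0.001231×11.17 = 0.008418.
Vmax = 1/intercept = 119 mM/s; Km = slope × Vmax = 0.001231 × 119 = 0.146 nM.

119 mM/s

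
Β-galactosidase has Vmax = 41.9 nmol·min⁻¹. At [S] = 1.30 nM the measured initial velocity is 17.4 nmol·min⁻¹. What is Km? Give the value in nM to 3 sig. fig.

v/Vmax = 17.4/41.9 = 0.4153 = [S]/(Km+[S]).
So Km + [S] = [S]/0.4153 = 3.130 nM, giving Km = 3.130 − 1.30 = 1.83 nM.

1.83 nM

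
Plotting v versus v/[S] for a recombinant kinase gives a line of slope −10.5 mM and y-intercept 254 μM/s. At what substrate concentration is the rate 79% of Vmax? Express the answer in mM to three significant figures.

The Eadie–Hofstee slope gives Km = 10.5 mM (slope = −Km).
v/Vmax = [S]/(Km+[S]) = 0.79 ⇒ [S] = Km·0.79/(1−0.79) = 10.5 × 3.762 = 39.5 mM.

39.5 mM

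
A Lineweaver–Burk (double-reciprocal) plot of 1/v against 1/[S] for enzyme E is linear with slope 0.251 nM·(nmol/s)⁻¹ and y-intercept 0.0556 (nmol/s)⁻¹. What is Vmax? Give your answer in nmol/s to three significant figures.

18.0 nmol/s

The y-intercept of a Lineweaver–Burk plot equals 1/Vmax, so Vmax = 1/0.0556 = 18.0 nmol/s.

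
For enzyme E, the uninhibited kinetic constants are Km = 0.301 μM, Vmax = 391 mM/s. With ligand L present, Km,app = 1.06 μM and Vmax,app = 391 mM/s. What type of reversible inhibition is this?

Km increases (0.301 → 1.06 μM) while Vmax is unchanged — the hallmark of competitive inhibition.

competitive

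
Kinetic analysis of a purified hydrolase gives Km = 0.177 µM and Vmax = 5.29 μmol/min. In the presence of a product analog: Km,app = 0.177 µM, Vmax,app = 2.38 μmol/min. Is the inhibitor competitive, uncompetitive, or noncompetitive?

Vmax decreases (5.29 → 2.38 μmol/min) while Km is unchanged — pure noncompetitive inhibition.

noncompetitive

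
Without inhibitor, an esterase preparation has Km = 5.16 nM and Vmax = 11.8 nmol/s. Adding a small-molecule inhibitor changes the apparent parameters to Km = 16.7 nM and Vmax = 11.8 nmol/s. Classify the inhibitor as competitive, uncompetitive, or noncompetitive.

competitive

Km increases (5.16 → 16.7 nM) while Vmax is unchanged — the hallmark of competitive inhibition.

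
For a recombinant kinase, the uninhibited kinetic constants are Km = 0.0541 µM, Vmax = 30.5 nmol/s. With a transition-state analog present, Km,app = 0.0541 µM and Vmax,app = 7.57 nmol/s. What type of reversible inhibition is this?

noncompetitive

Vmax decreases (30.5 → 7.57 nmol/s) while Km is unchanged — pure noncompetitive inhibition.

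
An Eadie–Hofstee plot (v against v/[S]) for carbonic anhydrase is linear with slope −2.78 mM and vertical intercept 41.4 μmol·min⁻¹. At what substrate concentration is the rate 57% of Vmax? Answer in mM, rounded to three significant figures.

3.69 mM

The Eadie–Hofstee slope gives Km = 2.78 mM (slope = −Km).
v/Vmax = [S]/(Km+[S]) = 0.57 ⇒ [S] = Km·0.57/(1−0.57) = 2.78 × 1.326 = 3.69 mM.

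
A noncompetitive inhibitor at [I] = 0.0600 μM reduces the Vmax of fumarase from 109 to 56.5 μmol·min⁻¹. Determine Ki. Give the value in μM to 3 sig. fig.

0.0646 μM

Noncompetitive: Vmax,app = Vmax/α with α = 1 + [I]/Ki.
α = Vmax/Vmax,app = 109/56.5 = 1.929.
Ki = [I]/(α − 1) = 0.0600/0.9292 = 0.0646 μM.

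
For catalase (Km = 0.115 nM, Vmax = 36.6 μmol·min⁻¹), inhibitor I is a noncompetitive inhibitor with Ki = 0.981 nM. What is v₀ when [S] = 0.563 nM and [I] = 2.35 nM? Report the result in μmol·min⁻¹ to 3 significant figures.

8.95 μmol·min⁻¹

With α = 1 + [I]/Ki = 1 + 2.35/0.981 = 3.396, the noncompetitive rate law is v = (Vmax/α)·[S] / (Km + [S]).
v = (36.6/3.396)×0.563 / (0.115 + 0.563) = 6.069/0.6780 = 8.95 μmol·min⁻¹.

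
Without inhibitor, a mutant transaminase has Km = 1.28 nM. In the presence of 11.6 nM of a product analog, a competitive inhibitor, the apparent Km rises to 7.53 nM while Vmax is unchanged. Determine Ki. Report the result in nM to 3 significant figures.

Competitive: Km,app = α·Km with α = 1 + [I]/Ki.
α = Km,app/Km = 7.53/1.28 = 5.883.
Since α = 1 + [I]/Ki, [I]/Ki = 5.883 − 1 = 4.883 and Ki = 11.6/4.883 = 2.38 nM.

2.38 nM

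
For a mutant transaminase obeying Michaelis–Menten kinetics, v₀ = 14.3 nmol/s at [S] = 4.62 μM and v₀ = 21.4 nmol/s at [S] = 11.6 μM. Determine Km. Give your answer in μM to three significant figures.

5.68 μM

From v = Vmax[S]/(Km+[S]), each point gives Vmax = v(Km+[S])/[S].
Equating: 14.3(Km+4.62)/4.62 = 21.4(Km+11.6)/11.6.
3.095·Km + 14.3 = 1.845·Km + 21.4, so (3.095 − 1.845)·Km = 21.4 − 14.3.
Km = 7.100/1.250 = 5.68 μM; then Vmax = 14.3(5.68+4.62)/4.62 = 31.9 nmol/s.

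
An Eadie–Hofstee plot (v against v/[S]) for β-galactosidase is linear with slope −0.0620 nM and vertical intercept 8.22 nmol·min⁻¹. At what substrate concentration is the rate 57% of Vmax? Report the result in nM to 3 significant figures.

The Eadie–Hofstee slope gives Km = 0.0620 nM (slope = −Km).
v/Vmax = [S]/(Km+[S]) = 0.57 ⇒ [S] = Km·0.57/(1−0.57) = 0.0620 × 1.326 = 0.0822 nM.

0.0822 nM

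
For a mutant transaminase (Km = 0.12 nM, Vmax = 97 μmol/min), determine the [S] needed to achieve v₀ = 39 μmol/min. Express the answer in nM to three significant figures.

Rearranging v = Vmax[S]/(Km+[S]) gives [S] = Km·v/(Vmax − v).
[S] = 0.12 × 39 / (97 − 39) = 4.680/58.00 = 0.0807 nM.

0.0807 nM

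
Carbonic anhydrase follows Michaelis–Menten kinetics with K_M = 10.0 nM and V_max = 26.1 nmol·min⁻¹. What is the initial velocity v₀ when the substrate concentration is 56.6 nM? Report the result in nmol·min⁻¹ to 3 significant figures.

22.2 nmol·min⁻¹

[S]/(Km+[S]) = 56.6/66.60 = 0.8498, the fractional saturation.
v = 0.8498 × Vmax = 0.8498 × 26.1 = 22.2 nmol·min⁻¹.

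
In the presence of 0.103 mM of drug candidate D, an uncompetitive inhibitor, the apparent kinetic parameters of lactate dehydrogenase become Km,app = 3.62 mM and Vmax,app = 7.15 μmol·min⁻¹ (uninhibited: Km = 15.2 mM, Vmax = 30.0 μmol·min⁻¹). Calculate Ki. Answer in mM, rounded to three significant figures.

Uncompetitive: Vmax,app = Vmax/α (and Km,app = Km/α) with α = 1 + [I]/Ki.
α = Vmax/Vmax,app = 30.0/7.15 = 4.196.
Since α = 1 + [I]/Ki, [I]/Ki = 4.196 − 1 = 3.196 and Ki = 0.103/3.196 = 0.0322 mM.

0.0322 mM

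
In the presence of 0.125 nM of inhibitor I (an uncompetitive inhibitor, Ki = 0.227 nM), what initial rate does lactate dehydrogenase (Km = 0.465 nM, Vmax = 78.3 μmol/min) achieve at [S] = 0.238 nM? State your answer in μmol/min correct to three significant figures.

22.3 μmol/min

With α = 1 + [I]/Ki = 1 + 0.125/0.227 = 1.551, the uncompetitive rate law is v = (Vmax/α)·[S] / (Km/α + [S]).
v = (78.3/1.551)×0.238 / (0.465/1.551 + 0.238) = 12.02/0.5379 = 22.3 μmol/min.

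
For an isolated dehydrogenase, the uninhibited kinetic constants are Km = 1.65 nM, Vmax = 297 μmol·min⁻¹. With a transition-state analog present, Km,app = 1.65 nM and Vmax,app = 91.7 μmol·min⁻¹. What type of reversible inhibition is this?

Vmax decreases (297 → 91.7 μmol·min⁻¹) while Km is unchanged — pure noncompetitive inhibition.

noncompetitive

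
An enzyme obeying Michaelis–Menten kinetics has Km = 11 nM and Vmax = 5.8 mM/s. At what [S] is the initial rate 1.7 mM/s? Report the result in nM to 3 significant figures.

The required fractional saturation is v/Vmax = 1.7/5.8 = 0.2931.
Then [S]/(Km+[S]) = 0.2931 ⇒ [S] = 11 × 0.2931/(1 − 0.2931) = 4.56 nM.

4.56 nM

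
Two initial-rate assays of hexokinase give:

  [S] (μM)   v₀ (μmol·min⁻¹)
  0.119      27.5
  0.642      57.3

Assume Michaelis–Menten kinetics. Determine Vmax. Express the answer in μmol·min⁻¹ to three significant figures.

76.1 μmol·min⁻¹

From v = Vmax[S]/(Km+[S]), each point gives Vmax = v(Km+[S])/[S].
Equating: 27.5(Km+0.119)/0.119 = 57.3(Km+0.642)/0.642.
231.1·Km + 27.5 = 89.25·Km + 57.3, so (231.1 − 89.25)·Km = 57.3 − 27.5.
Km = 29.80/141.8 = 0.210 μM; then Vmax = 27.5(0.210+0.119)/0.119 = 76.1 μmol·min⁻¹.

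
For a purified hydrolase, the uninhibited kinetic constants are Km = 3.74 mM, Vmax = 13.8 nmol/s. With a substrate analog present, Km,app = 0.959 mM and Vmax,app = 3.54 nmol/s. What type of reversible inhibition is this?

uncompetitive

Both Km and Vmax decrease by the same factor (~3.90-fold) — characteristic of uncompetitive inhibition.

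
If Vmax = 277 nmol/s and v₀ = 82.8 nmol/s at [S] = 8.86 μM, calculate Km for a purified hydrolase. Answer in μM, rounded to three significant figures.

20.8 μM

From v = Vmax[S]/(Km+[S]), Km = [S](Vmax − v)/v.
Km = 8.86 × (277 − 82.8) / 82.8 = 1721/82.8 = 20.8 μM.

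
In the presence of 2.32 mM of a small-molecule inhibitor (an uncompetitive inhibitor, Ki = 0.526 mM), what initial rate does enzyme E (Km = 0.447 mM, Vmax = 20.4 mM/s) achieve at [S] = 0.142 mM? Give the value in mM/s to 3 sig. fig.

2.38 mM/s

α = 1 + [I]/Ki = 1 + 2.32/0.526 = 5.411.
For an uncompetitive inhibitor, both parameters are divided by α, giving Vmax/α and Km/α: Km,app = 0.0826 mM, Vmax,app = 3.77 mM/s.
v = Vmax,app·[S]/(Km,app + [S]) = 3.77 × 0.142/(0.0826 + 0.142) = 2.38 mM/s.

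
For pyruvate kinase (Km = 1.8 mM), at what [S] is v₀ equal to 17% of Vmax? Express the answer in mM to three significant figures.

v/Vmax = [S]/(Km+[S]) = 0.17, so [S] = Km·0.17/(1 − 0.17) = 1.8 × 0.2048.
[S] = 0.369 mM.

0.369 mM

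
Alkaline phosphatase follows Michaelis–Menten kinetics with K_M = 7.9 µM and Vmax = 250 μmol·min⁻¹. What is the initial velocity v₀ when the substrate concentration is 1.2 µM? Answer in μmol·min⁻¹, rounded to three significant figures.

[S]/(Km+[S]) = 1.2/9.100 = 0.1319, the fractional saturation.
v = 0.1319 × Vmax = 0.1319 × 250 = 33.0 μmol·min⁻¹.

33.0 μmol·min⁻¹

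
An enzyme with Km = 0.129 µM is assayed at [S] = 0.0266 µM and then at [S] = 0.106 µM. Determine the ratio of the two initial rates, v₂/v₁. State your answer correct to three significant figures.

Since Vmax cancels, v₂/v₁ = [S]₂(Km+[S]₁) / [S]₁(Km+[S]₂).
= 0.106×(0.129+0.0266) / (0.0266×(0.129+0.106)) = 0.01649/0.006251 = 2.64.

2.64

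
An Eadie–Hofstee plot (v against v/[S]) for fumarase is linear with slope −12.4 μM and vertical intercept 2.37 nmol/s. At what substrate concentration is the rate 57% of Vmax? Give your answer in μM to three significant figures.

The Eadie–Hofstee slope gives Km = 12.4 μM (slope = −Km).
v/Vmax = [S]/(Km+[S]) = 0.57 ⇒ [S] = Km·0.57/(1−0.57) = 12.4 × 1.326 = 16.4 μM.

16.4 μM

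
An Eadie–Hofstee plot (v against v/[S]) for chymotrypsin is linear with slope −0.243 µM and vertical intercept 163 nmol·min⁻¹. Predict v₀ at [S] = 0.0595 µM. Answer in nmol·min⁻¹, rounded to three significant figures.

In the Eadie–Hofstee form v = Vmax − Km·(v/[S]), the slope is −Km and the intercept is Vmax, so Km = 0.243 µM and Vmax = 163 nmol·min⁻¹.
v = 163 × 0.0595/(0.243 + 0.0595) = 32.1 nmol·min⁻¹.

32.1 nmol·min⁻¹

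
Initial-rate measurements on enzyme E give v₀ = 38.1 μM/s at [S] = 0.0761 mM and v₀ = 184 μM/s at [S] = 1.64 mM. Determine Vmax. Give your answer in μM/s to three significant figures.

226 μM/s

From v = Vmax[S]/(Km+[S]), each point gives Vmax = v(Km+[S])/[S].
Equating: 38.1(Km+0.0761)/0.0761 = 184(Km+1.64)/1.64.
500.7·Km + 38.1 = 112.2·Km + 184, so (500.7 − 112.2)·Km = 184 − 38.1.
Km = 145.9/388.5 = 0.376 mM; then Vmax = 38.1(0.376+0.0761)/0.0761 = 226 μM/s.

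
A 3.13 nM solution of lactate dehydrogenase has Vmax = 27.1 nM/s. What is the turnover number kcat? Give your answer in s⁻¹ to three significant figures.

kcat = Vmax/[E]total = 27.1 nM/s / 3.13 nM = 8.66 s⁻¹.

8.66 s⁻¹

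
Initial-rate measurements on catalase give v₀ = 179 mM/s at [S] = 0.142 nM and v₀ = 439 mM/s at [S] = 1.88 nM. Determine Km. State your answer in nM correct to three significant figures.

0.253 nM

In reciprocal form, 1/v = (Km/Vmax)·(1/[S]) + 1/Vmax. The two points give (1/[S], 1/v) = (7.042, 0.005587) and (0.5319, 0.002278).
Slope = (0.005587 − 0.002278)/(7.042 − 0.5319) = 0.0005082; intercept = 0.005587 − 0.0005082×7.042 = 0.002008.
Vmax = 1/intercept = 498 mM/s; Km = slope × Vmax = 0.0005082 × 498 = 0.253 nM.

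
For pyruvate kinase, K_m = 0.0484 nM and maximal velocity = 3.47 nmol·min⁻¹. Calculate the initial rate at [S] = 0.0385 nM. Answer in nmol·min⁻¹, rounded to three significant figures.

v = Vmax·[S]/(Km + [S]) = 3.47 × 0.0385 / (0.0484 + 0.0385)
  = 0.1336 / 0.08690 = 1.54 nmol·min⁻¹.

1.54 nmol·min⁻¹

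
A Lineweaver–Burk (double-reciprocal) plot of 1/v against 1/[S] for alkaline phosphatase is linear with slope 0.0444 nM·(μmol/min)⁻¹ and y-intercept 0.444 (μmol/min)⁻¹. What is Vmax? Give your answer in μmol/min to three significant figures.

The y-intercept of a Lineweaver–Burk plot equals 1/Vmax, so Vmax = 1/0.444 = 2.25 μmol/min.

2.25 μmol/min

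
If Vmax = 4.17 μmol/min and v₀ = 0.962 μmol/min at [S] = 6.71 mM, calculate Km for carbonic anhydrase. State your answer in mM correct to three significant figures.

22.4 mM

From v = Vmax[S]/(Km+[S]), Km = [S](Vmax − v)/v.
Km = 6.71 × (4.17 − 0.962) / 0.962 = 21.53/0.962 = 22.4 mM.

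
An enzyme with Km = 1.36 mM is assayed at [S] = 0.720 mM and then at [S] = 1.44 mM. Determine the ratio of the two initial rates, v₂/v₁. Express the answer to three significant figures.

Since Vmax cancels, v₂/v₁ = [S]₂(Km+[S]₁) / [S]₁(Km+[S]₂).
= 1.44×(1.36+0.720) / (0.720×(1.36+1.44)) = 2.995/2.016 = 1.49.

1.49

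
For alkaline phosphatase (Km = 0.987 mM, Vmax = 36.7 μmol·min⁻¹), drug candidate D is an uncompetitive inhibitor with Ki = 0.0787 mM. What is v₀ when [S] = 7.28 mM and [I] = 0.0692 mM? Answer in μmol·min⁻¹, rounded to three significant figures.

With α = 1 + [I]/Ki = 1 + 0.0692/0.0787 = 1.879, the uncompetitive rate law is v = (Vmax/α)·[S] / (Km/α + [S]).
v = (36.7/1.879)×7.28 / (0.987/1.879 + 7.28) = 142.2/7.805 = 18.2 μmol·min⁻¹.

18.2 μmol·min⁻¹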